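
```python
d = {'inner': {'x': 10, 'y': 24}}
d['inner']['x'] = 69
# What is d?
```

After line 1: d = {'inner': {'x': 10, 'y': 24}}
After line 2 (inner x overwritten): d = {'inner': {'x': 69, 'y': 24}}

{'inner': {'x': 69, 'y': 24}}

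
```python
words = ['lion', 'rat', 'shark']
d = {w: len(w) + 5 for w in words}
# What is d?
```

{'lion': 9, 'rat': 8, 'shark': 10}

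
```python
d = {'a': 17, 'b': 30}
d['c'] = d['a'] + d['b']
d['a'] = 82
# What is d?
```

After line 1: d = {'a': 17, 'b': 30}
After line 2 (d['c'] = 17 + 30): d = {'a': 17, 'b': 30, 'c': 47}
After line 3: d = {'a': 82, 'b': 30, 'c': 47}

{'a': 82, 'b': 30, 'c': 47}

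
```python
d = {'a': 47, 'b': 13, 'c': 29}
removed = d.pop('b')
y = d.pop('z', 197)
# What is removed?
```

After line 1: d = {'a': 47, 'b': 13, 'c': 29}
After line 2 (pop 'b' returns 13): d = {'a': 47, 'c': 29}, removed = 13
After line 3 (pop 'z' missing, returns default 197): d = {'a': 47, 'c': 29}, y = 197

13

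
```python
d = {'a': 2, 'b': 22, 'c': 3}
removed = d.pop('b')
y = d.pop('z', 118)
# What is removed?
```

After line 1: d = {'a': 2, 'b': 22, 'c': 3}
After line 2 (pop 'b' returns 22): d = {'a': 2, 'c': 3}, removed = 22
After line 3 (pop 'z' missing, returns default 118): d = {'a': 2, 'c': 3}, y = 118

22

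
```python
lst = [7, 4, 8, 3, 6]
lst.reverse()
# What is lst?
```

[6, 3, 8, 4, 7]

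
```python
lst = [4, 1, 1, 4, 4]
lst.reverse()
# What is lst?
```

[4, 4, 1, 1, 4]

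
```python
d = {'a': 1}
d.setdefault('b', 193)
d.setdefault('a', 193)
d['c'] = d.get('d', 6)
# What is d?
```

After line 1: d = {'a': 1}
After line 2 (setdefault adds 'b'=193): d = {'a': 1, 'b': 193}
After line 3 (setdefault 'a' no-op, already exists): d = {'a': 1, 'b': 193}
After line 4 (get('d', 6) returns default since 'd' not in d): d = {'a': 1, 'b': 193, 'c': 6}

{'a': 1, 'b': 193, 'c': 6}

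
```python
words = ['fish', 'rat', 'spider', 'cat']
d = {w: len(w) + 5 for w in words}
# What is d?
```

{'fish': 9, 'rat': 8, 'spider': 11, 'cat': 8}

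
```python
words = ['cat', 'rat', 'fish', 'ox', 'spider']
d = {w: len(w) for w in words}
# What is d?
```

{'cat': 3, 'rat': 3, 'fish': 4, 'ox': 2, 'spider': 6}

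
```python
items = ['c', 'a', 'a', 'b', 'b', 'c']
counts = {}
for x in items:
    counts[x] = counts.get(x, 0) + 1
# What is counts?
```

Initial: counts = {}, items = ['c', 'a', 'a', 'b', 'b', 'c']
See 'c': counts = {'c': 1}
See 'a': counts = {'c': 1, 'a': 1}
See 'a': counts = {'c': 1, 'a': 2}
See 'b': counts = {'c': 1, 'a': 2, 'b': 1}
See 'b': counts = {'c': 1, 'a': 2, 'b': 2}
See 'c': counts = {'c': 2, 'a': 2, 'b': 2}

{'c': 2, 'a': 2, 'b': 2}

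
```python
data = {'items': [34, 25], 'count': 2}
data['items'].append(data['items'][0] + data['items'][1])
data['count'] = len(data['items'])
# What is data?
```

After line 1: data = {'items': [34, 25], 'count': 2}
After line 2 (append 34 + 25 = 59): data = {'items': [34, 25, 59], 'count': 2}
After line 3 (count = len(items) = 3): data = {'items': [34, 25, 59], 'count': 3}

{'items': [34, 25, 59], 'count': 3}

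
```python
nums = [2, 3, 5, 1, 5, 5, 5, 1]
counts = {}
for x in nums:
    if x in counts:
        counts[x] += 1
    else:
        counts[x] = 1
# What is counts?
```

Initial: counts = {}, nums = [2, 3, 5, 1, 5, 5, 5, 1]
See 2: counts = {2: 1}
See 3: counts = {2: 1, 3: 1}
See 5: counts = {2: 1, 3: 1, 5: 1}
See 1: counts = {2: 1, 3: 1, 5: 1, 1: 1}
See 5: counts = {2: 1, 3: 1, 5: 2, 1: 1}
See 5: counts = {2: 1, 3: 1, 5: 3, 1: 1}
See 5: counts = {2: 1, 3: 1, 5: 4, 1: 1}
See 1: counts = {2: 1, 3: 1, 5: 4, 1: 2}

{2: 1, 3: 1, 5: 4, 1: 2}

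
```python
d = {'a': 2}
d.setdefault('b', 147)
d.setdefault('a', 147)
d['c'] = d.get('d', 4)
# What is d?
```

After line 1: d = {'a': 2}
After line 2 (setdefault adds 'b'=147): d = {'a': 2, 'b': 147}
After line 3 (setdefault 'a' no-op, already exists): d = {'a': 2, 'b': 147}
After line 4 (get('d', 4) returns default since 'd' not in d): d = {'a': 2, 'b': 147, 'c': 4}

{'a': 2, 'b': 147, 'c': 4}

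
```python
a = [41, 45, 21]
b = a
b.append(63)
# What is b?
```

After line 1: a = [41, 45, 21]
After line 2 (b = a is an alias, same object): a = [41, 45, 21], b = [41, 45, 21]
After line 3 (b.append mutates the shared list): a = [41, 45, 21, 63], b = [41, 45, 21, 63]

[41, 45, 21, 63]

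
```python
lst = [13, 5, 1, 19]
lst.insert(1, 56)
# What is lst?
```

[13, 56, 5, 1, 19]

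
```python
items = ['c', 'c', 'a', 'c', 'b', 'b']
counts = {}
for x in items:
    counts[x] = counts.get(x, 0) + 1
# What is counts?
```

Initial: counts = {}, items = ['c', 'c', 'a', 'c', 'b', 'b']
See 'c': counts = {'c': 1}
See 'c': counts = {'c': 2}
See 'a': counts = {'c': 2, 'a': 1}
See 'c': counts = {'c': 3, 'a': 1}
See 'b': counts = {'c': 3, 'a': 1, 'b': 1}
See 'b': counts = {'c': 3, 'a': 1, 'b': 2}

{'c': 3, 'a': 1, 'b': 2}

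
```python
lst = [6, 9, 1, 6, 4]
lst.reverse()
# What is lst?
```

[4, 6, 1, 9, 6]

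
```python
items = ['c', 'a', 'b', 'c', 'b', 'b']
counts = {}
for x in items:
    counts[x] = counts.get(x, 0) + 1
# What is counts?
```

Initial: counts = {}, items = ['c', 'a', 'b', 'c', 'b', 'b']
See 'c': counts = {'c': 1}
See 'a': counts = {'c': 1, 'a': 1}
See 'b': counts = {'c': 1, 'a': 1, 'b': 1}
See 'c': counts = {'c': 2, 'a': 1, 'b': 1}
See 'b': counts = {'c': 2, 'a': 1, 'b': 2}
See 'b': counts = {'c': 2, 'a': 1, 'b': 3}

{'c': 2, 'a': 1, 'b': 3}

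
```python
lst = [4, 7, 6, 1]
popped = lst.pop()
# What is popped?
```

1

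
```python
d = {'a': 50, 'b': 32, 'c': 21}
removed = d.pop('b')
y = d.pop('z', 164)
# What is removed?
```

After line 1: d = {'a': 50, 'b': 32, 'c': 21}
After line 2 (pop 'b' returns 32): d = {'a': 50, 'c': 21}, removed = 32
After line 3 (pop 'z' missing, returns default 164): d = {'a': 50, 'c': 21}, y = 164

32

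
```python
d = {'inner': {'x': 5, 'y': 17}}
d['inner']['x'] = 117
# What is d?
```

After line 1: d = {'inner': {'x': 5, 'y': 17}}
After line 2 (inner x overwritten): d = {'inner': {'x': 117, 'y': 17}}

{'inner': {'x': 117, 'y': 17}}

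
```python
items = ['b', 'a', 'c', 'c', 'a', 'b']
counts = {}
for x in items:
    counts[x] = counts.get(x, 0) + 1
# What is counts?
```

Initial: counts = {}, items = ['b', 'a', 'c', 'c', 'a', 'b']
See 'b': counts = {'b': 1}
See 'a': counts = {'b': 1, 'a': 1}
See 'c': counts = {'b': 1, 'a': 1, 'c': 1}
See 'c': counts = {'b': 1, 'a': 1, 'c': 2}
See 'a': counts = {'b': 1, 'a': 2, 'c': 2}
See 'b': counts = {'b': 2, 'a': 2, 'c': 2}

{'b': 2, 'a': 2, 'c': 2}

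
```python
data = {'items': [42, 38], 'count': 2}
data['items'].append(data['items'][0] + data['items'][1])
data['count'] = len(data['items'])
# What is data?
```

After line 1: data = {'items': [42, 38], 'count': 2}
After line 2 (append 42 + 38 = 80): data = {'items': [42, 38, 80], 'count': 2}
After line 3 (count = len(items) = 3): data = {'items': [42, 38, 80], 'count': 3}

{'items': [42, 38, 80], 'count': 3}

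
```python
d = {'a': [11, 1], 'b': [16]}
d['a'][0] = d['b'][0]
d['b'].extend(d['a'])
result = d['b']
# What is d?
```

After line 1: d = {'a': [11, 1], 'b': [16]}
After line 2 (a[0] = b[0] = 16): d = {'a': [16, 1], 'b': [16]}
After line 3 (b.extend(a) appends [16, 1]): d = {'a': [16, 1], 'b': [16, 16, 1]}
After line 4: result = d['b'] = [16, 16, 1]

{'a': [16, 1], 'b': [16, 16, 1]}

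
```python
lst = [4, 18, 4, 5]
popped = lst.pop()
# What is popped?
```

5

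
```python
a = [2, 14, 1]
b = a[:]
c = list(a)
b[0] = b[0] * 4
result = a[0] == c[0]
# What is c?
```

After line 1: a = [2, 14, 1]
After line 2 (b = a[:], copy): a = [2, 14, 1], b = [2, 14, 1]
After line 3 (c = list(a) is a copy, new object): c = [2, 14, 1]
After line 4 (b[0] = 2 * 4 = 8; only b mutates (copy)): a = [2, 14, 1], b = [8, 14, 1], c = [2, 14, 1]
After line 5 (a[0] = 2, c[0] = 2; result = True)

[2, 14, 1]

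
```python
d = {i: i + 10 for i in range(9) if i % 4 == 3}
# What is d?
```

{3: 13, 7: 17}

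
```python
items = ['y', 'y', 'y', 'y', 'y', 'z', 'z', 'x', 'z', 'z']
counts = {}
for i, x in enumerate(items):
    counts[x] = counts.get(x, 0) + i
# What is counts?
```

Initial: counts = {}, items = ['y', 'y', 'y', 'y', 'y', 'z', 'z', 'x', 'z', 'z']
i=0, x='y': counts = {'y': 0}
i=1, x='y': counts = {'y': 1}
i=2, x='y': counts = {'y': 3}
i=3, x='y': counts = {'y': 6}
i=4, x='y': counts = {'y': 10}
i=5, x='z': counts = {'y': 10, 'z': 5}
i=6, x='z': counts = {'y': 10, 'z': 11}
i=7, x='x': counts = {'y': 10, 'z': 11, 'x': 7}
i=8, x='z': counts = {'y': 10, 'z': 19, 'x': 7}
i=9, x='z': counts = {'y': 10, 'z': 28, 'x': 7}

{'y': 10, 'z': 28, 'x': 7}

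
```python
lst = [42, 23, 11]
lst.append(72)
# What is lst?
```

[42, 23, 11, 72]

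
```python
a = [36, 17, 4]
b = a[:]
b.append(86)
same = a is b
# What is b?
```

After line 1: a = [36, 17, 4]
After line 2 (b = a[:] is a shallow copy, new object): a = [36, 17, 4], b = [36, 17, 4]
After line 3 (append only mutates b): a = [36, 17, 4], b = [36, 17, 4, 86]
After line 4 (same = a is b; different objects -> False): same = False

[36, 17, 4, 86]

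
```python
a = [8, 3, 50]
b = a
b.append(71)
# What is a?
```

After line 1: a = [8, 3, 50]
After line 2 (b = a is an alias, same object): a = [8, 3, 50], b = [8, 3, 50]
After line 3 (b.append mutates the shared list): a = [8, 3, 50, 71], b = [8, 3, 50, 71]

[8, 3, 50, 71]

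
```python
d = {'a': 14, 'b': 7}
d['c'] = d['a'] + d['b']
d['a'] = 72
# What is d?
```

After line 1: d = {'a': 14, 'b': 7}
After line 2 (d['c'] = 14 + 7): d = {'a': 14, 'b': 7, 'c': 21}
After line 3: d = {'a': 72, 'b': 7, 'c': 21}

{'a': 72, 'b': 7, 'c': 21}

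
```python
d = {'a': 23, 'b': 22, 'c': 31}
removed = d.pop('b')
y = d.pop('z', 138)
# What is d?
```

After line 1: d = {'a': 23, 'b': 22, 'c': 31}
After line 2 (pop 'b' returns 22): d = {'a': 23, 'c': 31}, removed = 22
After line 3 (pop 'z' missing, returns default 138): d = {'a': 23, 'c': 31}, y = 138

{'a': 23, 'c': 31}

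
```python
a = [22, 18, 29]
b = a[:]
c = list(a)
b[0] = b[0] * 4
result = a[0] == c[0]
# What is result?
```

After line 1: a = [22, 18, 29]
After line 2 (b = a[:], copy): a = [22, 18, 29], b = [22, 18, 29]
After line 3 (c = list(a) is a copy, new object): c = [22, 18, 29]
After line 4 (b[0] = 22 * 4 = 88; only b mutates (copy)): a = [22, 18, 29], b = [88, 18, 29], c = [22, 18, 29]
After line 5 (a[0] = 22, c[0] = 22; result = True)

True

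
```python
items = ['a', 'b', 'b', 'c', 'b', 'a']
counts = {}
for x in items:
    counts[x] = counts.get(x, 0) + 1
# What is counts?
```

Initial: counts = {}, items = ['a', 'b', 'b', 'c', 'b', 'a']
See 'a': counts = {'a': 1}
See 'b': counts = {'a': 1, 'b': 1}
See 'b': counts = {'a': 1, 'b': 2}
See 'c': counts = {'a': 1, 'b': 2, 'c': 1}
See 'b': counts = {'a': 1, 'b': 3, 'c': 1}
See 'a': counts = {'a': 2, 'b': 3, 'c': 1}

{'a': 2, 'b': 3, 'c': 1}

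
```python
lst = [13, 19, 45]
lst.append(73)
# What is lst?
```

[13, 19, 45, 73]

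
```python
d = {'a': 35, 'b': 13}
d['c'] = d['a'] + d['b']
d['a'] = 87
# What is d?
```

After line 1: d = {'a': 35, 'b': 13}
After line 2 (d['c'] = 35 + 13): d = {'a': 35, 'b': 13, 'c': 48}
After line 3: d = {'a': 87, 'b': 13, 'c': 48}

{'a': 87, 'b': 13, 'c': 48}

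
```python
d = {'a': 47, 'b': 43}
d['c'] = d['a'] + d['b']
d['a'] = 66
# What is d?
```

After line 1: d = {'a': 47, 'b': 43}
After line 2 (d['c'] = 47 + 43): d = {'a': 47, 'b': 43, 'c': 90}
After line 3: d = {'a': 66, 'b': 43, 'c': 90}

{'a': 66, 'b': 43, 'c': 90}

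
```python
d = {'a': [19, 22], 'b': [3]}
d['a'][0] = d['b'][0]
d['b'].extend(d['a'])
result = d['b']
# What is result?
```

After line 1: d = {'a': [19, 22], 'b': [3]}
After line 2 (a[0] = b[0] = 3): d = {'a': [3, 22], 'b': [3]}
After line 3 (b.extend(a) appends [3, 22]): d = {'a': [3, 22], 'b': [3, 3, 22]}
After line 4: result = d['b'] = [3, 3, 22]

[3, 3, 22]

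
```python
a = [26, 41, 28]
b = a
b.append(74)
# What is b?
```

After line 1: a = [26, 41, 28]
After line 2 (b = a is an alias, same object): a = [26, 41, 28], b = [26, 41, 28]
After line 3 (b.append mutates the shared list): a = [26, 41, 28, 74], b = [26, 41, 28, 74]

[26, 41, 28, 74]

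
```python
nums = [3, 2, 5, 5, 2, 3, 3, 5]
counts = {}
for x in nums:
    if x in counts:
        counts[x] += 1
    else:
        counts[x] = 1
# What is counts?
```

Initial: counts = {}, nums = [3, 2, 5, 5, 2, 3, 3, 5]
See 3: counts = {3: 1}
See 2: counts = {3: 1, 2: 1}
See 5: counts = {3: 1, 2: 1, 5: 1}
See 5: counts = {3: 1, 2: 1, 5: 2}
See 2: counts = {3: 1, 2: 2, 5: 2}
See 3: counts = {3: 2, 2: 2, 5: 2}
See 3: counts = {3: 3, 2: 2, 5: 2}
See 5: counts = {3: 3, 2: 2, 5: 3}

{3: 3, 2: 2, 5: 3}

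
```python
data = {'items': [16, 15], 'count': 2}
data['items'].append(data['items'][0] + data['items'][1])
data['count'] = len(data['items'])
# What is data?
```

After line 1: data = {'items': [16, 15], 'count': 2}
After line 2 (append 16 + 15 = 31): data = {'items': [16, 15, 31], 'count': 2}
After line 3 (count = len(items) = 3): data = {'items': [16, 15, 31], 'count': 3}

{'items': [16, 15, 31], 'count': 3}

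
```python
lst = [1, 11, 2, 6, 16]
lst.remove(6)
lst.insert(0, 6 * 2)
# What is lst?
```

After line 1: lst = [1, 11, 2, 6, 16]
After line 2 (remove first 6): lst = [1, 11, 2, 16]
After line 3 (insert 12 at index 0): lst = [12, 1, 11, 2, 16]

[12, 1, 11, 2, 16]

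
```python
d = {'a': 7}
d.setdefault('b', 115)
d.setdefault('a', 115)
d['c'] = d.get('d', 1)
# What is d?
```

After line 1: d = {'a': 7}
After line 2 (setdefault adds 'b'=115): d = {'a': 7, 'b': 115}
After line 3 (setdefault 'a' no-op, already exists): d = {'a': 7, 'b': 115}
After line 4 (get('d', 1) returns default since 'd' not in d): d = {'a': 7, 'b': 115, 'c': 1}

{'a': 7, 'b': 115, 'c': 1}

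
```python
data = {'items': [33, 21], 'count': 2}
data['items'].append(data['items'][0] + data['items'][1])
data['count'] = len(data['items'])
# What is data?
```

After line 1: data = {'items': [33, 21], 'count': 2}
After line 2 (append 33 + 21 = 54): data = {'items': [33, 21, 54], 'count': 2}
After line 3 (count = len(items) = 3): data = {'items': [33, 21, 54], 'count': 3}

{'items': [33, 21, 54], 'count': 3}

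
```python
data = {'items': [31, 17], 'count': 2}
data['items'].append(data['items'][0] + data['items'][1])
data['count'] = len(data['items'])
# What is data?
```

After line 1: data = {'items': [31, 17], 'count': 2}
After line 2 (append 31 + 17 = 48): data = {'items': [31, 17, 48], 'count': 2}
After line 3 (count = len(items) = 3): data = {'items': [31, 17, 48], 'count': 3}

{'items': [31, 17, 48], 'count': 3}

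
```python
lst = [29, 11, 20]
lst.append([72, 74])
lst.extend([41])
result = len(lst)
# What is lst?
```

After line 1: lst = [29, 11, 20]
After line 2 (append adds [72, 74] as single element): lst = [29, 11, 20, [72, 74]]
After line 3 (extend unpacks [41], adds 41): lst = [29, 11, 20, [72, 74], 41]
After line 4: result = len(lst) = 5

[29, 11, 20, [72, 74], 41]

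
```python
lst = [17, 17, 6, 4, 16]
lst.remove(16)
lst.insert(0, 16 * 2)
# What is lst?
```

After line 1: lst = [17, 17, 6, 4, 16]
After line 2 (remove first 16): lst = [17, 17, 6, 4]
After line 3 (insert 32 at index 0): lst = [32, 17, 17, 6, 4]

[32, 17, 17, 6, 4]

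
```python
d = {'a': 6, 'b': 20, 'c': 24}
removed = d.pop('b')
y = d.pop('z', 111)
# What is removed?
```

After line 1: d = {'a': 6, 'b': 20, 'c': 24}
After line 2 (pop 'b' returns 20): d = {'a': 6, 'c': 24}, removed = 20
After line 3 (pop 'z' missing, returns default 111): d = {'a': 6, 'c': 24}, y = 111

20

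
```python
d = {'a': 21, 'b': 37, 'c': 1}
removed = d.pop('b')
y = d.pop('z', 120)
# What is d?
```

After line 1: d = {'a': 21, 'b': 37, 'c': 1}
After line 2 (pop 'b' returns 37): d = {'a': 21, 'c': 1}, removed = 37
After line 3 (pop 'z' missing, returns default 120): d = {'a': 21, 'c': 1}, y = 120

{'a': 21, 'c': 1}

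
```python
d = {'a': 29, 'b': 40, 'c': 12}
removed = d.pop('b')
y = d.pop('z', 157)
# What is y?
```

After line 1: d = {'a': 29, 'b': 40, 'c': 12}
After line 2 (pop 'b' returns 40): d = {'a': 29, 'c': 12}, removed = 40
After line 3 (pop 'z' missing, returns default 157): d = {'a': 29, 'c': 12}, y = 157

157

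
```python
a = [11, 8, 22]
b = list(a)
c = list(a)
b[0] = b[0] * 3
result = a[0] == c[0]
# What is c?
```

After line 1: a = [11, 8, 22]
After line 2 (b = list(a), copy): a = [11, 8, 22], b = [11, 8, 22]
After line 3 (c = list(a) is a copy, new object): c = [11, 8, 22]
After line 4 (b[0] = 11 * 3 = 33; only b mutates (copy)): a = [11, 8, 22], b = [33, 8, 22], c = [11, 8, 22]
After line 5 (a[0] = 11, c[0] = 11; result = True)

[11, 8, 22]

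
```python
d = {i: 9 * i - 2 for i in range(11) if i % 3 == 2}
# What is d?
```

{2: 16, 5: 43, 8: 70}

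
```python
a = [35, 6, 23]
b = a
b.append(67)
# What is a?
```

After line 1: a = [35, 6, 23]
After line 2 (b = a is an alias, same object): a = [35, 6, 23], b = [35, 6, 23]
After line 3 (b.append mutates the shared list): a = [35, 6, 23, 67], b = [35, 6, 23, 67]

[35, 6, 23, 67]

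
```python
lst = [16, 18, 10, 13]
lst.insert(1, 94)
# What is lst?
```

[16, 94, 18, 10, 13]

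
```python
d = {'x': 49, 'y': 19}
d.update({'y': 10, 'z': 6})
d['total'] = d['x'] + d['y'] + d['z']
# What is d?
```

After line 1: d = {'x': 49, 'y': 19}
After line 2 (y overwritten, z added): d = {'x': 49, 'y': 10, 'z': 6}
After line 3 (total = 49 + 10 + 6 = 65): d = {'x': 49, 'y': 10, 'z': 6, 'total': 65}

{'x': 49, 'y': 10, 'z': 6, 'total': 65}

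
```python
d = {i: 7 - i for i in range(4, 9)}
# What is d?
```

{4: 3, 5: 2, 6: 1, 7: 0, 8: -1}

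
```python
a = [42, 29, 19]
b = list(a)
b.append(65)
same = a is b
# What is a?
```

After line 1: a = [42, 29, 19]
After line 2 (b = list(a) is a shallow copy, new object): a = [42, 29, 19], b = [42, 29, 19]
After line 3 (append only mutates b): a = [42, 29, 19], b = [42, 29, 19, 65]
After line 4 (same = a is b; different objects -> False): same = False

[42, 29, 19]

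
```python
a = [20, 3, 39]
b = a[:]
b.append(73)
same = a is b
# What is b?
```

After line 1: a = [20, 3, 39]
After line 2 (b = a[:] is a shallow copy, new object): a = [20, 3, 39], b = [20, 3, 39]
After line 3 (append only mutates b): a = [20, 3, 39], b = [20, 3, 39, 73]
After line 4 (same = a is b; different objects -> False): same = False

[20, 3, 39, 73]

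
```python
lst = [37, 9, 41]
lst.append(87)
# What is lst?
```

[37, 9, 41, 87]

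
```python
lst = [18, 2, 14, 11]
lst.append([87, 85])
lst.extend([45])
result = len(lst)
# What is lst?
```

After line 1: lst = [18, 2, 14, 11]
After line 2 (append adds [87, 85] as single element): lst = [18, 2, 14, 11, [87, 85]]
After line 3 (extend unpacks [45], adds 45): lst = [18, 2, 14, 11, [87, 85], 45]
After line 4: result = len(lst) = 6

[18, 2, 14, 11, [87, 85], 45]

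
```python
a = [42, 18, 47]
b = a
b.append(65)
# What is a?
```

After line 1: a = [42, 18, 47]
After line 2 (b = a is an alias, same object): a = [42, 18, 47], b = [42, 18, 47]
After line 3 (b.append mutates the shared list): a = [42, 18, 47, 65], b = [42, 18, 47, 65]

[42, 18, 47, 65]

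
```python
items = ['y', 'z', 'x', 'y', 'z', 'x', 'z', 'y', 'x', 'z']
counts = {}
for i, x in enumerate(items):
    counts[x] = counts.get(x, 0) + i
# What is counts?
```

Initial: counts = {}, items = ['y', 'z', 'x', 'y', 'z', 'x', 'z', 'y', 'x', 'z']
i=0, x='y': counts = {'y': 0}
i=1, x='z': counts = {'y': 0, 'z': 1}
i=2, x='x': counts = {'y': 0, 'z': 1, 'x': 2}
i=3, x='y': counts = {'y': 3, 'z': 1, 'x': 2}
i=4, x='z': counts = {'y': 3, 'z': 5, 'x': 2}
i=5, x='x': counts = {'y': 3, 'z': 5, 'x': 7}
i=6, x='z': counts = {'y': 3, 'z': 11, 'x': 7}
i=7, x='y': counts = {'y': 10, 'z': 11, 'x': 7}
i=8, x='x': counts = {'y': 10, 'z': 11, 'x': 15}
i=9, x='z': counts = {'y': 10, 'z': 20, 'x': 15}

{'y': 10, 'z': 20, 'x': 15}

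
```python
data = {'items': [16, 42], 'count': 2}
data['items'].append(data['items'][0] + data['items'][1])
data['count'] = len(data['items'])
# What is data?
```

After line 1: data = {'items': [16, 42], 'count': 2}
After line 2 (append 16 + 42 = 58): data = {'items': [16, 42, 58], 'count': 2}
After line 3 (count = len(items) = 3): data = {'items': [16, 42, 58], 'count': 3}

{'items': [16, 42, 58], 'count': 3}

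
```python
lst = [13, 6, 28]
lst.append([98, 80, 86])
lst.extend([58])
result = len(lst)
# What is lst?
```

After line 1: lst = [13, 6, 28]
After line 2 (append adds [98, 80, 86] as single element): lst = [13, 6, 28, [98, 80, 86]]
After line 3 (extend unpacks [58], adds 58): lst = [13, 6, 28, [98, 80, 86], 58]
After line 4: result = len(lst) = 5

[13, 6, 28, [98, 80, 86], 58]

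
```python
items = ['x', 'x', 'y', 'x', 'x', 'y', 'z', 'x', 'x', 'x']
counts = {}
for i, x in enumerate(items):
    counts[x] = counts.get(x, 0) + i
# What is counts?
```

Initial: counts = {}, items = ['x', 'x', 'y', 'x', 'x', 'y', 'z', 'x', 'x', 'x']
i=0, x='x': counts = {'x': 0}
i=1, x='x': counts = {'x': 1}
i=2, x='y': counts = {'x': 1, 'y': 2}
i=3, x='x': counts = {'x': 4, 'y': 2}
i=4, x='x': counts = {'x': 8, 'y': 2}
i=5, x='y': counts = {'x': 8, 'y': 7}
i=6, x='z': counts = {'x': 8, 'y': 7, 'z': 6}
i=7, x='x': counts = {'x': 15, 'y': 7, 'z': 6}
i=8, x='x': counts = {'x': 23, 'y': 7, 'z': 6}
i=9, x='x': counts = {'x': 32, 'y': 7, 'z': 6}

{'x': 32, 'y': 7, 'z': 6}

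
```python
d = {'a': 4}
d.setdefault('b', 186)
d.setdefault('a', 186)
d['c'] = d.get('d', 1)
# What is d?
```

After line 1: d = {'a': 4}
After line 2 (setdefault adds 'b'=186): d = {'a': 4, 'b': 186}
After line 3 (setdefault 'a' no-op, already exists): d = {'a': 4, 'b': 186}
After line 4 (get('d', 1) returns default since 'd' not in d): d = {'a': 4, 'b': 186, 'c': 1}

{'a': 4, 'b': 186, 'c': 1}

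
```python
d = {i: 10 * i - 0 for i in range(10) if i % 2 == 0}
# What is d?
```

{0: 0, 2: 20, 4: 40, 6: 60, 8: 80}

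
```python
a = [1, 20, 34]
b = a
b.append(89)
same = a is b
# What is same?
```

After line 1: a = [1, 20, 34]
After line 2 (b = a is an alias, same object): a = [1, 20, 34], b = [1, 20, 34]
After line 3 (b.append mutates the shared list): a = [1, 20, 34, 89], b = [1, 20, 34, 89]
After line 4 (same = a is b; same object -> True): same = True

True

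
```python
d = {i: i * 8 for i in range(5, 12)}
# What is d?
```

{5: 40, 6: 48, 7: 56, 8: 64, 9: 72, 10: 80, 11: 88}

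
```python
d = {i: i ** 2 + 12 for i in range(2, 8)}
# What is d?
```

{2: 16, 3: 21, 4: 28, 5: 37, 6: 48, 7: 61}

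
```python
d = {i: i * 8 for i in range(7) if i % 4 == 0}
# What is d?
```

{0: 0, 4: 32}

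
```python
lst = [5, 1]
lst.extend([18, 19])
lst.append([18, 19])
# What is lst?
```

After line 1: lst = [5, 1]
After line 2 (extend unpacks [18, 19]): lst = [5, 1, 18, 19]
After line 3 (append adds [18, 19] as single element): lst = [5, 1, 18, 19, [18, 19]]

[5, 1, 18, 19, [18, 19]]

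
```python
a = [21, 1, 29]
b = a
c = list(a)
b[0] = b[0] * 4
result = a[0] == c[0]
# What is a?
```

After line 1: a = [21, 1, 29]
After line 2 (b = a, alias): a = [21, 1, 29], b = [21, 1, 29]
After line 3 (c = list(a) is a copy, new object): c = [21, 1, 29]
After line 4 (b[0] = 21 * 4 = 84; mutates shared a/b): a = b = [84, 1, 29], c = [21, 1, 29]
After line 5 (a[0] = 84, c[0] = 21; result = False)

[84, 1, 29]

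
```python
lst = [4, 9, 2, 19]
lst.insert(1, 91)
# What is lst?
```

[4, 91, 9, 2, 19]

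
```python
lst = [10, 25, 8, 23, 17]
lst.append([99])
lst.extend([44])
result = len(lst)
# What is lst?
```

After line 1: lst = [10, 25, 8, 23, 17]
After line 2 (append adds [99] as single element): lst = [10, 25, 8, 23, 17, [99]]
After line 3 (extend unpacks [44], adds 44): lst = [10, 25, 8, 23, 17, [99], 44]
After line 4: result = len(lst) = 7

[10, 25, 8, 23, 17, [99], 44]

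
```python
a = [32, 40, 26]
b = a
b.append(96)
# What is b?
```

After line 1: a = [32, 40, 26]
After line 2 (b = a is an alias, same object): a = [32, 40, 26], b = [32, 40, 26]
After line 3 (b.append mutates the shared list): a = [32, 40, 26, 96], b = [32, 40, 26, 96]

[32, 40, 26, 96]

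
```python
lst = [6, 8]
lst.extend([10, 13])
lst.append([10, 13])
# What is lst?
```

After line 1: lst = [6, 8]
After line 2 (extend unpacks [10, 13]): lst = [6, 8, 10, 13]
After line 3 (append adds [10, 13] as single element): lst = [6, 8, 10, 13, [10, 13]]

[6, 8, 10, 13, [10, 13]]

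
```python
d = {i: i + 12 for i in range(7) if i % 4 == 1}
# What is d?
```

{1: 13, 5: 17}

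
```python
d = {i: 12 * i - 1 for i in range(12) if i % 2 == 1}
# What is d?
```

{1: 11, 3: 35, 5: 59, 7: 83, 9: 107, 11: 131}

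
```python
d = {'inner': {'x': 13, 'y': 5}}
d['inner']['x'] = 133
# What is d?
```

After line 1: d = {'inner': {'x': 13, 'y': 5}}
After line 2 (inner x overwritten): d = {'inner': {'x': 133, 'y': 5}}

{'inner': {'x': 133, 'y': 5}}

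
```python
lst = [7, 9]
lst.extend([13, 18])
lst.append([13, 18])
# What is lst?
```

After line 1: lst = [7, 9]
After line 2 (extend unpacks [13, 18]): lst = [7, 9, 13, 18]
After line 3 (append adds [13, 18] as single element): lst = [7, 9, 13, 18, [13, 18]]

[7, 9, 13, 18, [13, 18]]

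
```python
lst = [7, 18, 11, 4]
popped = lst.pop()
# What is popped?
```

4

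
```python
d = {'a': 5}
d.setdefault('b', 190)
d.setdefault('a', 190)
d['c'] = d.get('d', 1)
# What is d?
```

After line 1: d = {'a': 5}
After line 2 (setdefault adds 'b'=190): d = {'a': 5, 'b': 190}
After line 3 (setdefault 'a' no-op, already exists): d = {'a': 5, 'b': 190}
After line 4 (get('d', 1) returns default since 'd' not in d): d = {'a': 5, 'b': 190, 'c': 1}

{'a': 5, 'b': 190, 'c': 1}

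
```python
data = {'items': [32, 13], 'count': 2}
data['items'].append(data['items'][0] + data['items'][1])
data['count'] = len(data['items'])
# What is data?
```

After line 1: data = {'items': [32, 13], 'count': 2}
After line 2 (append 32 + 13 = 45): data = {'items': [32, 13, 45], 'count': 2}
After line 3 (count = len(items) = 3): data = {'items': [32, 13, 45], 'count': 3}

{'items': [32, 13, 45], 'count': 3}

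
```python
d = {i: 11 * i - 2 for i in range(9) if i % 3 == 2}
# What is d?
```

{2: 20, 5: 53, 8: 86}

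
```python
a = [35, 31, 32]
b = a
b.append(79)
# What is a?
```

After line 1: a = [35, 31, 32]
After line 2 (b = a is an alias, same object): a = [35, 31, 32], b = [35, 31, 32]
After line 3 (b.append mutates the shared list): a = [35, 31, 32, 79], b = [35, 31, 32, 79]

[35, 31, 32, 79]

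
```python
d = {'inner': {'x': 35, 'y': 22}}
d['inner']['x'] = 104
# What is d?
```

After line 1: d = {'inner': {'x': 35, 'y': 22}}
After line 2 (inner x overwritten): d = {'inner': {'x': 104, 'y': 22}}

{'inner': {'x': 104, 'y': 22}}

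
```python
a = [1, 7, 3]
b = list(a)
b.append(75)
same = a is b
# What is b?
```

After line 1: a = [1, 7, 3]
After line 2 (b = list(a) is a shallow copy, new object): a = [1, 7, 3], b = [1, 7, 3]
After line 3 (append only mutates b): a = [1, 7, 3], b = [1, 7, 3, 75]
After line 4 (same = a is b; different objects -> False): same = False

[1, 7, 3, 75]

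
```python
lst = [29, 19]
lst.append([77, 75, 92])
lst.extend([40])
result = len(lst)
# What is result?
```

After line 1: lst = [29, 19]
After line 2 (append adds [77, 75, 92] as single element): lst = [29, 19, [77, 75, 92]]
After line 3 (extend unpacks [40], adds 40): lst = [29, 19, [77, 75, 92], 40]
After line 4: result = len(lst) = 4

4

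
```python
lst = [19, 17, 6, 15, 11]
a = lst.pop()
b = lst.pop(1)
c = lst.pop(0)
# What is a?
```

After line 1: lst = [19, 17, 6, 15, 11]
After line 2 (pop() -> a = 11): lst = [19, 17, 6, 15]
After line 3 (pop(1) -> b = 17): lst = [19, 6, 15]
After line 4 (pop(0) -> c = 19): lst = [6, 15]

11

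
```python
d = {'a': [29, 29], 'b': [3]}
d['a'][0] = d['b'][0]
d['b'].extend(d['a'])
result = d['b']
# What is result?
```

After line 1: d = {'a': [29, 29], 'b': [3]}
After line 2 (a[0] = b[0] = 3): d = {'a': [3, 29], 'b': [3]}
After line 3 (b.extend(a) appends [3, 29]): d = {'a': [3, 29], 'b': [3, 3, 29]}
After line 4: result = d['b'] = [3, 3, 29]

[3, 3, 29]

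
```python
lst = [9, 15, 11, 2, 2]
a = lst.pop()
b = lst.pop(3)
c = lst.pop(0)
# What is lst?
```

After line 1: lst = [9, 15, 11, 2, 2]
After line 2 (pop() -> a = 2): lst = [9, 15, 11, 2]
After line 3 (pop(3) -> b = 2): lst = [9, 15, 11]
After line 4 (pop(0) -> c = 9): lst = [15, 11]

[15, 11]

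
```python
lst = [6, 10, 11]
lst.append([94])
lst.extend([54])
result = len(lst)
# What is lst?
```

After line 1: lst = [6, 10, 11]
After line 2 (append adds [94] as single element): lst = [6, 10, 11, [94]]
After line 3 (extend unpacks [54], adds 54): lst = [6, 10, 11, [94], 54]
After line 4: result = len(lst) = 5

[6, 10, 11, [94], 54]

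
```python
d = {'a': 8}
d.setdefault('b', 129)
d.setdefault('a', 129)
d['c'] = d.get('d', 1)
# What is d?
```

After line 1: d = {'a': 8}
After line 2 (setdefault adds 'b'=129): d = {'a': 8, 'b': 129}
After line 3 (setdefault 'a' no-op, already exists): d = {'a': 8, 'b': 129}
After line 4 (get('d', 1) returns default since 'd' not in d): d = {'a': 8, 'b': 129, 'c': 1}

{'a': 8, 'b': 129, 'c': 1}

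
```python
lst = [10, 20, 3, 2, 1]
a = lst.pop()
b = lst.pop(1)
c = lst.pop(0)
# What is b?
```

After line 1: lst = [10, 20, 3, 2, 1]
After line 2 (pop() -> a = 1): lst = [10, 20, 3, 2]
After line 3 (pop(1) -> b = 20): lst = [10, 3, 2]
After line 4 (pop(0) -> c = 10): lst = [3, 2]

20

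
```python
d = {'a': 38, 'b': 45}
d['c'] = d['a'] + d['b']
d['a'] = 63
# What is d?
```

After line 1: d = {'a': 38, 'b': 45}
After line 2 (d['c'] = 38 + 45): d = {'a': 38, 'b': 45, 'c': 83}
After line 3: d = {'a': 63, 'b': 45, 'c': 83}

{'a': 63, 'b': 45, 'c': 83}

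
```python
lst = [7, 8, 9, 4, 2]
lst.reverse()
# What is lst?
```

[2, 4, 9, 8, 7]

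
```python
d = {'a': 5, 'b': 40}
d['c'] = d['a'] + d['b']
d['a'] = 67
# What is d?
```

After line 1: d = {'a': 5, 'b': 40}
After line 2 (d['c'] = 5 + 40): d = {'a': 5, 'b': 40, 'c': 45}
After line 3: d = {'a': 67, 'b': 40, 'c': 45}

{'a': 67, 'b': 40, 'c': 45}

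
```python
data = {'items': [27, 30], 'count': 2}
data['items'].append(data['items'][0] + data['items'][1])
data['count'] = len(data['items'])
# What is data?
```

After line 1: data = {'items': [27, 30], 'count': 2}
After line 2 (append 27 + 30 = 57): data = {'items': [27, 30, 57], 'count': 2}
After line 3 (count = len(items) = 3): data = {'items': [27, 30, 57], 'count': 3}

{'items': [27, 30, 57], 'count': 3}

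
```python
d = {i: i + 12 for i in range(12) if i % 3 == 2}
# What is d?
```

{2: 14, 5: 17, 8: 20, 11: 23}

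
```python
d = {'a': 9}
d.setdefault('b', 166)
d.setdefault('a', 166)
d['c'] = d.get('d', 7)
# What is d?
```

After line 1: d = {'a': 9}
After line 2 (setdefault adds 'b'=166): d = {'a': 9, 'b': 166}
After line 3 (setdefault 'a' no-op, already exists): d = {'a': 9, 'b': 166}
After line 4 (get('d', 7) returns default since 'd' not in d): d = {'a': 9, 'b': 166, 'c': 7}

{'a': 9, 'b': 166, 'c': 7}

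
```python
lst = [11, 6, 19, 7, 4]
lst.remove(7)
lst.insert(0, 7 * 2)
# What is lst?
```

After line 1: lst = [11, 6, 19, 7, 4]
After line 2 (remove first 7): lst = [11, 6, 19, 4]
After line 3 (insert 14 at index 0): lst = [14, 11, 6, 19, 4]

[14, 11, 6, 19, 4]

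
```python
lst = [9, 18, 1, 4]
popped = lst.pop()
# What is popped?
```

4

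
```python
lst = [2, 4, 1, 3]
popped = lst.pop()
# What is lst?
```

[2, 4, 1]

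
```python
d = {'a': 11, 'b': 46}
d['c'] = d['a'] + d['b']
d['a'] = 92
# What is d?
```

After line 1: d = {'a': 11, 'b': 46}
After line 2 (d['c'] = 11 + 46): d = {'a': 11, 'b': 46, 'c': 57}
After line 3: d = {'a': 92, 'b': 46, 'c': 57}

{'a': 92, 'b': 46, 'c': 57}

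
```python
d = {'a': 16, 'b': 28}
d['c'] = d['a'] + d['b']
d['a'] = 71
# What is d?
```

After line 1: d = {'a': 16, 'b': 28}
After line 2 (d['c'] = 16 + 28): d = {'a': 16, 'b': 28, 'c': 44}
After line 3: d = {'a': 71, 'b': 28, 'c': 44}

{'a': 71, 'b': 28, 'c': 44}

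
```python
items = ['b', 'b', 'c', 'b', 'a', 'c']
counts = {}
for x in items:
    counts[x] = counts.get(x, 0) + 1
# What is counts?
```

Initial: counts = {}, items = ['b', 'b', 'c', 'b', 'a', 'c']
See 'b': counts = {'b': 1}
See 'b': counts = {'b': 2}
See 'c': counts = {'b': 2, 'c': 1}
See 'b': counts = {'b': 3, 'c': 1}
See 'a': counts = {'b': 3, 'c': 1, 'a': 1}
See 'c': counts = {'b': 3, 'c': 2, 'a': 1}

{'b': 3, 'c': 2, 'a': 1}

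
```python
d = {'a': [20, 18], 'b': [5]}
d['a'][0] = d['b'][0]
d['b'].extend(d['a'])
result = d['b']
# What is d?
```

After line 1: d = {'a': [20, 18], 'b': [5]}
After line 2 (a[0] = b[0] = 5): d = {'a': [5, 18], 'b': [5]}
After line 3 (b.extend(a) appends [5, 18]): d = {'a': [5, 18], 'b': [5, 5, 18]}
After line 4: result = d['b'] = [5, 5, 18]

{'a': [5, 18], 'b': [5, 5, 18]}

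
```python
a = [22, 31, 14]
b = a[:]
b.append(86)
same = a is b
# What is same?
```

After line 1: a = [22, 31, 14]
After line 2 (b = a[:] is a shallow copy, new object): a = [22, 31, 14], b = [22, 31, 14]
After line 3 (append only mutates b): a = [22, 31, 14], b = [22, 31, 14, 86]
After line 4 (same = a is b; different objects -> False): same = False

False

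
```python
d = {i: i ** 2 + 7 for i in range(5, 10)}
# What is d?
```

{5: 32, 6: 43, 7: 56, 8: 71, 9: 88}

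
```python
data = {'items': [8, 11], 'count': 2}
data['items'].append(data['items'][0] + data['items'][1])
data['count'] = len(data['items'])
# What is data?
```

After line 1: data = {'items': [8, 11], 'count': 2}
After line 2 (append 8 + 11 = 19): data = {'items': [8, 11, 19], 'count': 2}
After line 3 (count = len(items) = 3): data = {'items': [8, 11, 19], 'count': 3}

{'items': [8, 11, 19], 'count': 3}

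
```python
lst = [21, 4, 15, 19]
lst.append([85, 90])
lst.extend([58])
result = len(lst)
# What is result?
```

After line 1: lst = [21, 4, 15, 19]
After line 2 (append adds [85, 90] as single element): lst = [21, 4, 15, 19, [85, 90]]
After line 3 (extend unpacks [58], adds 58): lst = [21, 4, 15, 19, [85, 90], 58]
After line 4: result = len(lst) = 6

6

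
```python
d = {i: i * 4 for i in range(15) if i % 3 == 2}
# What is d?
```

{2: 8, 5: 20, 8: 32, 11: 44, 14: 56}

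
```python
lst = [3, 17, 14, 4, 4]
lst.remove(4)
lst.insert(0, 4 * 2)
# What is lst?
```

After line 1: lst = [3, 17, 14, 4, 4]
After line 2 (remove first 4): lst = [3, 17, 14, 4]
After line 3 (insert 8 at index 0): lst = [8, 3, 17, 14, 4]

[8, 3, 17, 14, 4]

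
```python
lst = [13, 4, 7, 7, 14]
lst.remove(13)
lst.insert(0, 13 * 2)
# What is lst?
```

After line 1: lst = [13, 4, 7, 7, 14]
After line 2 (remove first 13): lst = [4, 7, 7, 14]
After line 3 (insert 26 at index 0): lst = [26, 4, 7, 7, 14]

[26, 4, 7, 7, 14]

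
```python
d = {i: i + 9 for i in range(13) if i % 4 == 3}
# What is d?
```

{3: 12, 7: 16, 11: 20}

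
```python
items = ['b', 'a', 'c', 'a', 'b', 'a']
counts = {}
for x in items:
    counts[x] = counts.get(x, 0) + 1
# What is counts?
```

Initial: counts = {}, items = ['b', 'a', 'c', 'a', 'b', 'a']
See 'b': counts = {'b': 1}
See 'a': counts = {'b': 1, 'a': 1}
See 'c': counts = {'b': 1, 'a': 1, 'c': 1}
See 'a': counts = {'b': 1, 'a': 2, 'c': 1}
See 'b': counts = {'b': 2, 'a': 2, 'c': 1}
See 'a': counts = {'b': 2, 'a': 3, 'c': 1}

{'b': 2, 'a': 3, 'c': 1}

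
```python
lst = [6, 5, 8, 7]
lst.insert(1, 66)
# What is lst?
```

[6, 66, 5, 8, 7]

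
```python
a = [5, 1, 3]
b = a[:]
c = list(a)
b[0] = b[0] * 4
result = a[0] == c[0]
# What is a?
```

After line 1: a = [5, 1, 3]
After line 2 (b = a[:], copy): a = [5, 1, 3], b = [5, 1, 3]
After line 3 (c = list(a) is a copy, new object): c = [5, 1, 3]
After line 4 (b[0] = 5 * 4 = 20; only b mutates (copy)): a = [5, 1, 3], b = [20, 1, 3], c = [5, 1, 3]
After line 5 (a[0] = 5, c[0] = 5; result = True)

[5, 1, 3]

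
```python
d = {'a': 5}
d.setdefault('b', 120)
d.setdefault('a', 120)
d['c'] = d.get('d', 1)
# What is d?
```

After line 1: d = {'a': 5}
After line 2 (setdefault adds 'b'=120): d = {'a': 5, 'b': 120}
After line 3 (setdefault 'a' no-op, already exists): d = {'a': 5, 'b': 120}
After line 4 (get('d', 1) returns default since 'd' not in d): d = {'a': 5, 'b': 120, 'c': 1}

{'a': 5, 'b': 120, 'c': 1}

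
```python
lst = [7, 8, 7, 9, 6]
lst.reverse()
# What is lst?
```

[6, 9, 7, 8, 7]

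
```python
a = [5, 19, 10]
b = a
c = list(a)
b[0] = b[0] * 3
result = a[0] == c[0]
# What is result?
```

After line 1: a = [5, 19, 10]
After line 2 (b = a, alias): a = [5, 19, 10], b = [5, 19, 10]
After line 3 (c = list(a) is a copy, new object): c = [5, 19, 10]
After line 4 (b[0] = 5 * 3 = 15; mutates shared a/b): a = b = [15, 19, 10], c = [5, 19, 10]
After line 5 (a[0] = 15, c[0] = 5; result = False)

False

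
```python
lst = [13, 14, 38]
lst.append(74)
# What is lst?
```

[13, 14, 38, 74]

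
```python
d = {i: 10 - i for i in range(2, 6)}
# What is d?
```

{2: 8, 3: 7, 4: 6, 5: 5}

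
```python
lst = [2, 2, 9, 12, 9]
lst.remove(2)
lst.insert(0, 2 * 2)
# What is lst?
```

After line 1: lst = [2, 2, 9, 12, 9]
After line 2 (remove first 2): lst = [2, 9, 12, 9]
After line 3 (insert 4 at index 0): lst = [4, 2, 9, 12, 9]

[4, 2, 9, 12, 9]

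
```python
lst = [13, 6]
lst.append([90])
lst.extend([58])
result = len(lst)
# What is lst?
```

After line 1: lst = [13, 6]
After line 2 (append adds [90] as single element): lst = [13, 6, [90]]
After line 3 (extend unpacks [58], adds 58): lst = [13, 6, [90], 58]
After line 4: result = len(lst) = 4

[13, 6, [90], 58]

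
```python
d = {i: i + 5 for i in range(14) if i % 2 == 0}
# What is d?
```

{0: 5, 2: 7, 4: 9, 6: 11, 8: 13, 10: 15, 12: 17}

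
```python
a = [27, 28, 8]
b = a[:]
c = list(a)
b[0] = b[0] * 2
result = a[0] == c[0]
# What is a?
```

After line 1: a = [27, 28, 8]
After line 2 (b = a[:], copy): a = [27, 28, 8], b = [27, 28, 8]
After line 3 (c = list(a) is a copy, new object): c = [27, 28, 8]
After line 4 (b[0] = 27 * 2 = 54; only b mutates (copy)): a = [27, 28, 8], b = [54, 28, 8], c = [27, 28, 8]
After line 5 (a[0] = 27, c[0] = 27; result = True)

[27, 28, 8]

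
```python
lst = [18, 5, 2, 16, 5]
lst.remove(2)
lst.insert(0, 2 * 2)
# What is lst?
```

After line 1: lst = [18, 5, 2, 16, 5]
After line 2 (remove first 2): lst = [18, 5, 16, 5]
After line 3 (insert 4 at index 0): lst = [4, 18, 5, 16, 5]

[4, 18, 5, 16, 5]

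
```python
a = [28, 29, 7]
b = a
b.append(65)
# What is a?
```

After line 1: a = [28, 29, 7]
After line 2 (b = a is an alias, same object): a = [28, 29, 7], b = [28, 29, 7]
After line 3 (b.append mutates the shared list): a = [28, 29, 7, 65], b = [28, 29, 7, 65]

[28, 29, 7, 65]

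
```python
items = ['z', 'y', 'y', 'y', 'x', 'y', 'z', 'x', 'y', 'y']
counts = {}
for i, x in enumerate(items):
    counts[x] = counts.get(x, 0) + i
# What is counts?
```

Initial: counts = {}, items = ['z', 'y', 'y', 'y', 'x', 'y', 'z', 'x', 'y', 'y']
i=0, x='z': counts = {'z': 0}
i=1, x='y': counts = {'z': 0, 'y': 1}
i=2, x='y': counts = {'z': 0, 'y': 3}
i=3, x='y': counts = {'z': 0, 'y': 6}
i=4, x='x': counts = {'z': 0, 'y': 6, 'x': 4}
i=5, x='y': counts = {'z': 0, 'y': 11, 'x': 4}
i=6, x='z': counts = {'z': 6, 'y': 11, 'x': 4}
i=7, x='x': counts = {'z': 6, 'y': 11, 'x': 11}
i=8, x='y': counts = {'z': 6, 'y': 19, 'x': 11}
i=9, x='y': counts = {'z': 6, 'y': 28, 'x': 11}

{'z': 6, 'y': 28, 'x': 11}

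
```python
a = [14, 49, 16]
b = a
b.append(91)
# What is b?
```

After line 1: a = [14, 49, 16]
After line 2 (b = a is an alias, same object): a = [14, 49, 16], b = [14, 49, 16]
After line 3 (b.append mutates the shared list): a = [14, 49, 16, 91], b = [14, 49, 16, 91]

[14, 49, 16, 91]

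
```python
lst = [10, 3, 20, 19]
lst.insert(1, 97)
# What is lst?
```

[10, 97, 3, 20, 19]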